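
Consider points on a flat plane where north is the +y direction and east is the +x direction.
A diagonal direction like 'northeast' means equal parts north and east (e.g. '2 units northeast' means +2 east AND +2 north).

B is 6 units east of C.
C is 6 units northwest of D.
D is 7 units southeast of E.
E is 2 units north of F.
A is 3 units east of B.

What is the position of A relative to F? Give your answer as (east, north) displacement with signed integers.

Answer: A is at (east=10, north=1) relative to F.

Derivation:
Place F at the origin (east=0, north=0).
  E is 2 units north of F: delta (east=+0, north=+2); E at (east=0, north=2).
  D is 7 units southeast of E: delta (east=+7, north=-7); D at (east=7, north=-5).
  C is 6 units northwest of D: delta (east=-6, north=+6); C at (east=1, north=1).
  B is 6 units east of C: delta (east=+6, north=+0); B at (east=7, north=1).
  A is 3 units east of B: delta (east=+3, north=+0); A at (east=10, north=1).
Therefore A relative to F: (east=10, north=1).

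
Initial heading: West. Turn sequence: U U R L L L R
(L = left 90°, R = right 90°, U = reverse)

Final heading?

Answer: Final heading: South

Derivation:
Start: West
  U (U-turn (180°)) -> East
  U (U-turn (180°)) -> West
  R (right (90° clockwise)) -> North
  L (left (90° counter-clockwise)) -> West
  L (left (90° counter-clockwise)) -> South
  L (left (90° counter-clockwise)) -> East
  R (right (90° clockwise)) -> South
Final: South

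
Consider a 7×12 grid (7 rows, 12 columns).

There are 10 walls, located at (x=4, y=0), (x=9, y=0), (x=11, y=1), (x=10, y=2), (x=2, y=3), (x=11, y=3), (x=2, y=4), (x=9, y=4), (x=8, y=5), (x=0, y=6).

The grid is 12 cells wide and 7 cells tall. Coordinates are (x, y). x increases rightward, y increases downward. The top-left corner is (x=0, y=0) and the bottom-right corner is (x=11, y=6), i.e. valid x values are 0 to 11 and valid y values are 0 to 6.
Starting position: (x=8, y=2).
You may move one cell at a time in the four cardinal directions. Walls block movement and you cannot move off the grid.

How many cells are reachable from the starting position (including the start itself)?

Answer: Reachable cells: 73

Derivation:
BFS flood-fill from (x=8, y=2):
  Distance 0: (x=8, y=2)
  Distance 1: (x=8, y=1), (x=7, y=2), (x=9, y=2), (x=8, y=3)
  Distance 2: (x=8, y=0), (x=7, y=1), (x=9, y=1), (x=6, y=2), (x=7, y=3), (x=9, y=3), (x=8, y=4)
  Distance 3: (x=7, y=0), (x=6, y=1), (x=10, y=1), (x=5, y=2), (x=6, y=3), (x=10, y=3), (x=7, y=4)
  Distance 4: (x=6, y=0), (x=10, y=0), (x=5, y=1), (x=4, y=2), (x=5, y=3), (x=6, y=4), (x=10, y=4), (x=7, y=5)
  Distance 5: (x=5, y=0), (x=11, y=0), (x=4, y=1), (x=3, y=2), (x=4, y=3), (x=5, y=4), (x=11, y=4), (x=6, y=5), (x=10, y=5), (x=7, y=6)
  Distance 6: (x=3, y=1), (x=2, y=2), (x=3, y=3), (x=4, y=4), (x=5, y=5), (x=9, y=5), (x=11, y=5), (x=6, y=6), (x=8, y=6), (x=10, y=6)
  Distance 7: (x=3, y=0), (x=2, y=1), (x=1, y=2), (x=3, y=4), (x=4, y=5), (x=5, y=6), (x=9, y=6), (x=11, y=6)
  Distance 8: (x=2, y=0), (x=1, y=1), (x=0, y=2), (x=1, y=3), (x=3, y=5), (x=4, y=6)
  Distance 9: (x=1, y=0), (x=0, y=1), (x=0, y=3), (x=1, y=4), (x=2, y=5), (x=3, y=6)
  Distance 10: (x=0, y=0), (x=0, y=4), (x=1, y=5), (x=2, y=6)
  Distance 11: (x=0, y=5), (x=1, y=6)
Total reachable: 73 (grid has 74 open cells total)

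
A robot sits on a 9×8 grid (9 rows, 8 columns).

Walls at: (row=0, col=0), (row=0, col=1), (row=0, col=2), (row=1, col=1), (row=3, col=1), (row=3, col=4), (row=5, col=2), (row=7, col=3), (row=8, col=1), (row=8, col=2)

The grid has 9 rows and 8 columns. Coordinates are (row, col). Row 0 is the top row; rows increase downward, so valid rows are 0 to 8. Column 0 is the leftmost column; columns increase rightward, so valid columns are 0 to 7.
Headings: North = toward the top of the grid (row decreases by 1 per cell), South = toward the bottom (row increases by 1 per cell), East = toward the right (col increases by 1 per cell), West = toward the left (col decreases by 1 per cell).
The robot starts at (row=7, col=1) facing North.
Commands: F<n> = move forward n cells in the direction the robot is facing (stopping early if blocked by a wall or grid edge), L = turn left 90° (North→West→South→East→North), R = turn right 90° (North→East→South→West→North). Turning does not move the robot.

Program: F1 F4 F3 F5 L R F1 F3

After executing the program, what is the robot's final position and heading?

Answer: Final position: (row=4, col=1), facing North

Derivation:
Start: (row=7, col=1), facing North
  F1: move forward 1, now at (row=6, col=1)
  F4: move forward 2/4 (blocked), now at (row=4, col=1)
  F3: move forward 0/3 (blocked), now at (row=4, col=1)
  F5: move forward 0/5 (blocked), now at (row=4, col=1)
  L: turn left, now facing West
  R: turn right, now facing North
  F1: move forward 0/1 (blocked), now at (row=4, col=1)
  F3: move forward 0/3 (blocked), now at (row=4, col=1)
Final: (row=4, col=1), facing North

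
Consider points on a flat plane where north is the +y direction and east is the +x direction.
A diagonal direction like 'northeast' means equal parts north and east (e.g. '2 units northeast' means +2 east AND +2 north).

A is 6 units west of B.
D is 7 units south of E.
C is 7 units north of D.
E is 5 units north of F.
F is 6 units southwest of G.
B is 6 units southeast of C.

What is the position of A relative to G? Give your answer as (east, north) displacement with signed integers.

Place G at the origin (east=0, north=0).
  F is 6 units southwest of G: delta (east=-6, north=-6); F at (east=-6, north=-6).
  E is 5 units north of F: delta (east=+0, north=+5); E at (east=-6, north=-1).
  D is 7 units south of E: delta (east=+0, north=-7); D at (east=-6, north=-8).
  C is 7 units north of D: delta (east=+0, north=+7); C at (east=-6, north=-1).
  B is 6 units southeast of C: delta (east=+6, north=-6); B at (east=0, north=-7).
  A is 6 units west of B: delta (east=-6, north=+0); A at (east=-6, north=-7).
Therefore A relative to G: (east=-6, north=-7).

Answer: A is at (east=-6, north=-7) relative to G.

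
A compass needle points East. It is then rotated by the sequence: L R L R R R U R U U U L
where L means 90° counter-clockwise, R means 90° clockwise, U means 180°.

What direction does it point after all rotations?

Start: East
  L (left (90° counter-clockwise)) -> North
  R (right (90° clockwise)) -> East
  L (left (90° counter-clockwise)) -> North
  R (right (90° clockwise)) -> East
  R (right (90° clockwise)) -> South
  R (right (90° clockwise)) -> West
  U (U-turn (180°)) -> East
  R (right (90° clockwise)) -> South
  U (U-turn (180°)) -> North
  U (U-turn (180°)) -> South
  U (U-turn (180°)) -> North
  L (left (90° counter-clockwise)) -> West
Final: West

Answer: Final heading: West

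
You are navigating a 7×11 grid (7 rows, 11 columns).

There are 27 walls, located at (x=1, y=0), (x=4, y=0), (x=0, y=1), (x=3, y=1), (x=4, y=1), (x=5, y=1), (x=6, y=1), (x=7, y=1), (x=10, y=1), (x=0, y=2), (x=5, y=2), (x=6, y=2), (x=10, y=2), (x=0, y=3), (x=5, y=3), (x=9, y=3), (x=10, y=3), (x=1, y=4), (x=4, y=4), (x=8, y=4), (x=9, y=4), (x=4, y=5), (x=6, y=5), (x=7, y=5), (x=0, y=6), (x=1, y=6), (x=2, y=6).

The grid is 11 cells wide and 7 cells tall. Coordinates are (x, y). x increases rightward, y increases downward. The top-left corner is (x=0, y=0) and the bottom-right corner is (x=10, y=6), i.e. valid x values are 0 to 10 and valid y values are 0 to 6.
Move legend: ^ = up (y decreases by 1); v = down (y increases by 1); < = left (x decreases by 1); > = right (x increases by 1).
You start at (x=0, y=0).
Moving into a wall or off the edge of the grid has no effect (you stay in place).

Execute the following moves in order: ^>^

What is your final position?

Answer: Final position: (x=0, y=0)

Derivation:
Start: (x=0, y=0)
  ^ (up): blocked, stay at (x=0, y=0)
  > (right): blocked, stay at (x=0, y=0)
  ^ (up): blocked, stay at (x=0, y=0)
Final: (x=0, y=0)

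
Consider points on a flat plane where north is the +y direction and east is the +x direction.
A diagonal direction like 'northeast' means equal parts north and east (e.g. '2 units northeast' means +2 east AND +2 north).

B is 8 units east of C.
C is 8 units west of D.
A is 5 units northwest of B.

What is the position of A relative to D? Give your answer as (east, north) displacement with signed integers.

Answer: A is at (east=-5, north=5) relative to D.

Derivation:
Place D at the origin (east=0, north=0).
  C is 8 units west of D: delta (east=-8, north=+0); C at (east=-8, north=0).
  B is 8 units east of C: delta (east=+8, north=+0); B at (east=0, north=0).
  A is 5 units northwest of B: delta (east=-5, north=+5); A at (east=-5, north=5).
Therefore A relative to D: (east=-5, north=5).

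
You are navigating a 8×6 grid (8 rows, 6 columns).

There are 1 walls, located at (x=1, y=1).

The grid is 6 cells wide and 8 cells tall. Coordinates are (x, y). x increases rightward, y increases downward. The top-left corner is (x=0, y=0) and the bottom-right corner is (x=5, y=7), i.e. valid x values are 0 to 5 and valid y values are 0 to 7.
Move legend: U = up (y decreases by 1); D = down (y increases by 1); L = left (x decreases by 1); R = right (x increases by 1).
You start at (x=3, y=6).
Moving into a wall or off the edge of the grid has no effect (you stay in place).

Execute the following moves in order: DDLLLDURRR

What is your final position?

Answer: Final position: (x=3, y=6)

Derivation:
Start: (x=3, y=6)
  D (down): (x=3, y=6) -> (x=3, y=7)
  D (down): blocked, stay at (x=3, y=7)
  L (left): (x=3, y=7) -> (x=2, y=7)
  L (left): (x=2, y=7) -> (x=1, y=7)
  L (left): (x=1, y=7) -> (x=0, y=7)
  D (down): blocked, stay at (x=0, y=7)
  U (up): (x=0, y=7) -> (x=0, y=6)
  R (right): (x=0, y=6) -> (x=1, y=6)
  R (right): (x=1, y=6) -> (x=2, y=6)
  R (right): (x=2, y=6) -> (x=3, y=6)
Final: (x=3, y=6)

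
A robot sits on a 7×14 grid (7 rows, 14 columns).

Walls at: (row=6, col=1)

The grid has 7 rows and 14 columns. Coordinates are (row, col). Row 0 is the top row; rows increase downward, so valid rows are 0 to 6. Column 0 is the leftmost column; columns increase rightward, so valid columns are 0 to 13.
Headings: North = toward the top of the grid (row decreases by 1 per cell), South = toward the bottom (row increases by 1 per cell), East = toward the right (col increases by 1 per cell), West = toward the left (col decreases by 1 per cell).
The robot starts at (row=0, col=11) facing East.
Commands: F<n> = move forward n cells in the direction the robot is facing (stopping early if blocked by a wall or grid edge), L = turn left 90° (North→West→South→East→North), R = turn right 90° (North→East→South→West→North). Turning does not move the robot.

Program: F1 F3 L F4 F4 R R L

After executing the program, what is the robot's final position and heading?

Start: (row=0, col=11), facing East
  F1: move forward 1, now at (row=0, col=12)
  F3: move forward 1/3 (blocked), now at (row=0, col=13)
  L: turn left, now facing North
  F4: move forward 0/4 (blocked), now at (row=0, col=13)
  F4: move forward 0/4 (blocked), now at (row=0, col=13)
  R: turn right, now facing East
  R: turn right, now facing South
  L: turn left, now facing East
Final: (row=0, col=13), facing East

Answer: Final position: (row=0, col=13), facing East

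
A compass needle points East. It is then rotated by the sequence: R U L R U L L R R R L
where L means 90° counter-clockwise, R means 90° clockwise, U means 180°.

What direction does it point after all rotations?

Answer: Final heading: South

Derivation:
Start: East
  R (right (90° clockwise)) -> South
  U (U-turn (180°)) -> North
  L (left (90° counter-clockwise)) -> West
  R (right (90° clockwise)) -> North
  U (U-turn (180°)) -> South
  L (left (90° counter-clockwise)) -> East
  L (left (90° counter-clockwise)) -> North
  R (right (90° clockwise)) -> East
  R (right (90° clockwise)) -> South
  R (right (90° clockwise)) -> West
  L (left (90° counter-clockwise)) -> South
Final: South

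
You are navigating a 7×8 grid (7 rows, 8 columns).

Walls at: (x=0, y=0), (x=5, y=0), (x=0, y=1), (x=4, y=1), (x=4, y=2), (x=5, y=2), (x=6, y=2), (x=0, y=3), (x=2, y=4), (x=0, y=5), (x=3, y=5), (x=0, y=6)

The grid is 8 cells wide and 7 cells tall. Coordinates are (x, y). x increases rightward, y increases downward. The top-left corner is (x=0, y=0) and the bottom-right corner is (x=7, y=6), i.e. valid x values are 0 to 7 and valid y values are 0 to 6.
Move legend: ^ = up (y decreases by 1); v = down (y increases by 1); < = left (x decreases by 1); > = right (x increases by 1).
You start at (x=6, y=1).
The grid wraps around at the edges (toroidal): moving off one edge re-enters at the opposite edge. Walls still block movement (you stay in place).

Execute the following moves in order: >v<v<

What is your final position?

Answer: Final position: (x=6, y=3)

Derivation:
Start: (x=6, y=1)
  > (right): (x=6, y=1) -> (x=7, y=1)
  v (down): (x=7, y=1) -> (x=7, y=2)
  < (left): blocked, stay at (x=7, y=2)
  v (down): (x=7, y=2) -> (x=7, y=3)
  < (left): (x=7, y=3) -> (x=6, y=3)
Final: (x=6, y=3)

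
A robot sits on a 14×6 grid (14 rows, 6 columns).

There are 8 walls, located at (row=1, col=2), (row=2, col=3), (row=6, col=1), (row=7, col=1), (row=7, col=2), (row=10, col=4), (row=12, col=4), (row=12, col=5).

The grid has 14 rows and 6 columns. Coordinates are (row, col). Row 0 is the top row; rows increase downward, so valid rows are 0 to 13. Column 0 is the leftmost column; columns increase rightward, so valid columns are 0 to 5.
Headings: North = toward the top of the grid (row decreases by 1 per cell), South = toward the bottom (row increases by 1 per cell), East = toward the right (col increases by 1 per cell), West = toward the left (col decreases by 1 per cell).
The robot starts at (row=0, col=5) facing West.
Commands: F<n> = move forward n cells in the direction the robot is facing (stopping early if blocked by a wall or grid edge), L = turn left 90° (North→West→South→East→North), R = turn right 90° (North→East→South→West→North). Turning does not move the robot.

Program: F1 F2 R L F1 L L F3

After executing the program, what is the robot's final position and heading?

Start: (row=0, col=5), facing West
  F1: move forward 1, now at (row=0, col=4)
  F2: move forward 2, now at (row=0, col=2)
  R: turn right, now facing North
  L: turn left, now facing West
  F1: move forward 1, now at (row=0, col=1)
  L: turn left, now facing South
  L: turn left, now facing East
  F3: move forward 3, now at (row=0, col=4)
Final: (row=0, col=4), facing East

Answer: Final position: (row=0, col=4), facing East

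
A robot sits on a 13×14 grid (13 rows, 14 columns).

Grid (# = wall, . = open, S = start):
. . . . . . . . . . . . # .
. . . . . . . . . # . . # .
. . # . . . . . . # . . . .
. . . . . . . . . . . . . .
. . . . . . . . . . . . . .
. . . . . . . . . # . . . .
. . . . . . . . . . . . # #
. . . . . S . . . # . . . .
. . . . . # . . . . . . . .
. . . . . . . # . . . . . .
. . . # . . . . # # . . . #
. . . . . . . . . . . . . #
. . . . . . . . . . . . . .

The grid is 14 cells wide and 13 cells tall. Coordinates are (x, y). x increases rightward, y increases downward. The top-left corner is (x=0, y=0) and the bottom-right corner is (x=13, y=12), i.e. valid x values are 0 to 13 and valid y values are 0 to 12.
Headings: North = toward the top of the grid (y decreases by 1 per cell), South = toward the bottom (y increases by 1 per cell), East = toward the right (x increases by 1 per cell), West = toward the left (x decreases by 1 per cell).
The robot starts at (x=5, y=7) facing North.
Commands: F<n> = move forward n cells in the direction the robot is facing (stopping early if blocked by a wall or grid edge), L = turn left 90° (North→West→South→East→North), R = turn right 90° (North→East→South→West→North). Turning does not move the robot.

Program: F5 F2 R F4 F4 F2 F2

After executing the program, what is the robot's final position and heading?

Answer: Final position: (x=11, y=0), facing East

Derivation:
Start: (x=5, y=7), facing North
  F5: move forward 5, now at (x=5, y=2)
  F2: move forward 2, now at (x=5, y=0)
  R: turn right, now facing East
  F4: move forward 4, now at (x=9, y=0)
  F4: move forward 2/4 (blocked), now at (x=11, y=0)
  F2: move forward 0/2 (blocked), now at (x=11, y=0)
  F2: move forward 0/2 (blocked), now at (x=11, y=0)
Final: (x=11, y=0), facing East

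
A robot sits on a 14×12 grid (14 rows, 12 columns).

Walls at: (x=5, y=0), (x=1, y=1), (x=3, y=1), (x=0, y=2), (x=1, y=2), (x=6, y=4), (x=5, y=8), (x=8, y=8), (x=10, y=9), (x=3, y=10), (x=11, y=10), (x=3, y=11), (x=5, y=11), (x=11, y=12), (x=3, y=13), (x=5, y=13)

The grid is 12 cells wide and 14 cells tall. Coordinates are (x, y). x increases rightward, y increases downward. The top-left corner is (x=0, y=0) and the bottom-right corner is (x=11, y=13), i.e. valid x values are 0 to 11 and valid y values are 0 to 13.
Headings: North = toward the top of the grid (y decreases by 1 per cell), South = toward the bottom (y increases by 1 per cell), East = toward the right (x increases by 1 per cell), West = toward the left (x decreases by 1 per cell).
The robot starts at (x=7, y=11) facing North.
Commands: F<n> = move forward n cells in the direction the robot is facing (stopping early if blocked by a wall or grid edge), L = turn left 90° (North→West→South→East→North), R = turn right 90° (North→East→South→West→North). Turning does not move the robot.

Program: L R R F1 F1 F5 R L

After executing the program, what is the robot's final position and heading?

Answer: Final position: (x=11, y=11), facing East

Derivation:
Start: (x=7, y=11), facing North
  L: turn left, now facing West
  R: turn right, now facing North
  R: turn right, now facing East
  F1: move forward 1, now at (x=8, y=11)
  F1: move forward 1, now at (x=9, y=11)
  F5: move forward 2/5 (blocked), now at (x=11, y=11)
  R: turn right, now facing South
  L: turn left, now facing East
Final: (x=11, y=11), facing East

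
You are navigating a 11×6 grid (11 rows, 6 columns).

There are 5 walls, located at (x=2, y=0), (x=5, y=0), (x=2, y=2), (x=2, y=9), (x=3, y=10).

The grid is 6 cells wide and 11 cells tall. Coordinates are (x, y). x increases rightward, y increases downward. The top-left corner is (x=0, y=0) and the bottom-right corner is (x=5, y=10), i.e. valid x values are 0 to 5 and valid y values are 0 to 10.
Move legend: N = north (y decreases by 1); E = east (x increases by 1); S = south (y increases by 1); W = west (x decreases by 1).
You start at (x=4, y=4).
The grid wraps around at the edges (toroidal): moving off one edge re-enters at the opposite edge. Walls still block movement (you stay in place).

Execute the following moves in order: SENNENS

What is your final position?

Start: (x=4, y=4)
  S (south): (x=4, y=4) -> (x=4, y=5)
  E (east): (x=4, y=5) -> (x=5, y=5)
  N (north): (x=5, y=5) -> (x=5, y=4)
  N (north): (x=5, y=4) -> (x=5, y=3)
  E (east): (x=5, y=3) -> (x=0, y=3)
  N (north): (x=0, y=3) -> (x=0, y=2)
  S (south): (x=0, y=2) -> (x=0, y=3)
Final: (x=0, y=3)

Answer: Final position: (x=0, y=3)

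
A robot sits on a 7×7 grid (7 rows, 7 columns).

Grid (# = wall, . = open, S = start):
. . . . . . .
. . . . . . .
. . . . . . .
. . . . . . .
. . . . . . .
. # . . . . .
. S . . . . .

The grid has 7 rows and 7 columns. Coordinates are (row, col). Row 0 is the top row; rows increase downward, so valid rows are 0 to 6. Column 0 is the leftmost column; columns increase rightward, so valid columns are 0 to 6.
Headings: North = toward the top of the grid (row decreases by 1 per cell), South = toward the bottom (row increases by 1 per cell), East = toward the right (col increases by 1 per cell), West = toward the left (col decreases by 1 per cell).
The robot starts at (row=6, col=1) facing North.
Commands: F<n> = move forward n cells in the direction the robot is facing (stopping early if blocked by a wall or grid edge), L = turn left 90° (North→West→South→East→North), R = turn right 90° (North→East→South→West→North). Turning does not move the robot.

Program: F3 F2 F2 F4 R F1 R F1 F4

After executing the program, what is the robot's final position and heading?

Answer: Final position: (row=6, col=2), facing South

Derivation:
Start: (row=6, col=1), facing North
  F3: move forward 0/3 (blocked), now at (row=6, col=1)
  F2: move forward 0/2 (blocked), now at (row=6, col=1)
  F2: move forward 0/2 (blocked), now at (row=6, col=1)
  F4: move forward 0/4 (blocked), now at (row=6, col=1)
  R: turn right, now facing East
  F1: move forward 1, now at (row=6, col=2)
  R: turn right, now facing South
  F1: move forward 0/1 (blocked), now at (row=6, col=2)
  F4: move forward 0/4 (blocked), now at (row=6, col=2)
Final: (row=6, col=2), facing South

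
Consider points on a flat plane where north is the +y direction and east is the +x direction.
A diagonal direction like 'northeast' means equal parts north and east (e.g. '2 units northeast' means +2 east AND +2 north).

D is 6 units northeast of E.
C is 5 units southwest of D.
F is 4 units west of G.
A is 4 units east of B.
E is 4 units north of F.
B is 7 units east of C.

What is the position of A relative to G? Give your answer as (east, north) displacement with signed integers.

Answer: A is at (east=8, north=5) relative to G.

Derivation:
Place G at the origin (east=0, north=0).
  F is 4 units west of G: delta (east=-4, north=+0); F at (east=-4, north=0).
  E is 4 units north of F: delta (east=+0, north=+4); E at (east=-4, north=4).
  D is 6 units northeast of E: delta (east=+6, north=+6); D at (east=2, north=10).
  C is 5 units southwest of D: delta (east=-5, north=-5); C at (east=-3, north=5).
  B is 7 units east of C: delta (east=+7, north=+0); B at (east=4, north=5).
  A is 4 units east of B: delta (east=+4, north=+0); A at (east=8, north=5).
Therefore A relative to G: (east=8, north=5).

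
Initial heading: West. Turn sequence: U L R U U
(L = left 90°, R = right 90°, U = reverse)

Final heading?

Start: West
  U (U-turn (180°)) -> East
  L (left (90° counter-clockwise)) -> North
  R (right (90° clockwise)) -> East
  U (U-turn (180°)) -> West
  U (U-turn (180°)) -> East
Final: East

Answer: Final heading: East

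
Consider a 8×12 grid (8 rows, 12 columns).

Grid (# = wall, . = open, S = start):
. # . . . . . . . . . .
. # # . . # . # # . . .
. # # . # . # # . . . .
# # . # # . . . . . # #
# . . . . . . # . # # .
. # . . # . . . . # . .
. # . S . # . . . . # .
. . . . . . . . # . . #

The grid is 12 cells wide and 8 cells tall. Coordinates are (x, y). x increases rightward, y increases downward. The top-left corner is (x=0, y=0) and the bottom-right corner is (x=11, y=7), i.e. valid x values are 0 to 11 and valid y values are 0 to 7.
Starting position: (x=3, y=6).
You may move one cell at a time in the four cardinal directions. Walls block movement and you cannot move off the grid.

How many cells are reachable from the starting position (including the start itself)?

Answer: Reachable cells: 60

Derivation:
BFS flood-fill from (x=3, y=6):
  Distance 0: (x=3, y=6)
  Distance 1: (x=3, y=5), (x=2, y=6), (x=4, y=6), (x=3, y=7)
  Distance 2: (x=3, y=4), (x=2, y=5), (x=2, y=7), (x=4, y=7)
  Distance 3: (x=2, y=4), (x=4, y=4), (x=1, y=7), (x=5, y=7)
  Distance 4: (x=2, y=3), (x=1, y=4), (x=5, y=4), (x=0, y=7), (x=6, y=7)
  Distance 5: (x=5, y=3), (x=6, y=4), (x=5, y=5), (x=0, y=6), (x=6, y=6), (x=7, y=7)
  Distance 6: (x=5, y=2), (x=6, y=3), (x=0, y=5), (x=6, y=5), (x=7, y=6)
  Distance 7: (x=7, y=3), (x=7, y=5), (x=8, y=6)
  Distance 8: (x=8, y=3), (x=8, y=5), (x=9, y=6)
  Distance 9: (x=8, y=2), (x=9, y=3), (x=8, y=4), (x=9, y=7)
  Distance 10: (x=9, y=2), (x=10, y=7)
  Distance 11: (x=9, y=1), (x=10, y=2)
  Distance 12: (x=9, y=0), (x=10, y=1), (x=11, y=2)
  Distance 13: (x=8, y=0), (x=10, y=0), (x=11, y=1)
  Distance 14: (x=7, y=0), (x=11, y=0)
  Distance 15: (x=6, y=0)
  Distance 16: (x=5, y=0), (x=6, y=1)
  Distance 17: (x=4, y=0)
  Distance 18: (x=3, y=0), (x=4, y=1)
  Distance 19: (x=2, y=0), (x=3, y=1)
  Distance 20: (x=3, y=2)
Total reachable: 60 (grid has 67 open cells total)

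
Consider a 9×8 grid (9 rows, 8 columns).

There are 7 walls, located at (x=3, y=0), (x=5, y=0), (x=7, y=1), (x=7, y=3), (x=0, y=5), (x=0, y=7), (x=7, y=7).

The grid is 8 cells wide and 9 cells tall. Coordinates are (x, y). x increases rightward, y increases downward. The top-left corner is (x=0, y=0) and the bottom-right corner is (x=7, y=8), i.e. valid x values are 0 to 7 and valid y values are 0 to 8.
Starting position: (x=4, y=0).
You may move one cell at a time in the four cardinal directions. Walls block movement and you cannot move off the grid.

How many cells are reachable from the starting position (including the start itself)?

BFS flood-fill from (x=4, y=0):
  Distance 0: (x=4, y=0)
  Distance 1: (x=4, y=1)
  Distance 2: (x=3, y=1), (x=5, y=1), (x=4, y=2)
  Distance 3: (x=2, y=1), (x=6, y=1), (x=3, y=2), (x=5, y=2), (x=4, y=3)
  Distance 4: (x=2, y=0), (x=6, y=0), (x=1, y=1), (x=2, y=2), (x=6, y=2), (x=3, y=3), (x=5, y=3), (x=4, y=4)
  Distance 5: (x=1, y=0), (x=7, y=0), (x=0, y=1), (x=1, y=2), (x=7, y=2), (x=2, y=3), (x=6, y=3), (x=3, y=4), (x=5, y=4), (x=4, y=5)
  Distance 6: (x=0, y=0), (x=0, y=2), (x=1, y=3), (x=2, y=4), (x=6, y=4), (x=3, y=5), (x=5, y=5), (x=4, y=6)
  Distance 7: (x=0, y=3), (x=1, y=4), (x=7, y=4), (x=2, y=5), (x=6, y=5), (x=3, y=6), (x=5, y=6), (x=4, y=7)
  Distance 8: (x=0, y=4), (x=1, y=5), (x=7, y=5), (x=2, y=6), (x=6, y=6), (x=3, y=7), (x=5, y=7), (x=4, y=8)
  Distance 9: (x=1, y=6), (x=7, y=6), (x=2, y=7), (x=6, y=7), (x=3, y=8), (x=5, y=8)
  Distance 10: (x=0, y=6), (x=1, y=7), (x=2, y=8), (x=6, y=8)
  Distance 11: (x=1, y=8), (x=7, y=8)
  Distance 12: (x=0, y=8)
Total reachable: 65 (grid has 65 open cells total)

Answer: Reachable cells: 65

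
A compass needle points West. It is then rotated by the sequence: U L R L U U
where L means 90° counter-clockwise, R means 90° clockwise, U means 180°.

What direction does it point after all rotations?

Start: West
  U (U-turn (180°)) -> East
  L (left (90° counter-clockwise)) -> North
  R (right (90° clockwise)) -> East
  L (left (90° counter-clockwise)) -> North
  U (U-turn (180°)) -> South
  U (U-turn (180°)) -> North
Final: North

Answer: Final heading: North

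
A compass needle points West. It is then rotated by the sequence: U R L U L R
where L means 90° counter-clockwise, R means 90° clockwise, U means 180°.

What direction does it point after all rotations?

Start: West
  U (U-turn (180°)) -> East
  R (right (90° clockwise)) -> South
  L (left (90° counter-clockwise)) -> East
  U (U-turn (180°)) -> West
  L (left (90° counter-clockwise)) -> South
  R (right (90° clockwise)) -> West
Final: West

Answer: Final heading: West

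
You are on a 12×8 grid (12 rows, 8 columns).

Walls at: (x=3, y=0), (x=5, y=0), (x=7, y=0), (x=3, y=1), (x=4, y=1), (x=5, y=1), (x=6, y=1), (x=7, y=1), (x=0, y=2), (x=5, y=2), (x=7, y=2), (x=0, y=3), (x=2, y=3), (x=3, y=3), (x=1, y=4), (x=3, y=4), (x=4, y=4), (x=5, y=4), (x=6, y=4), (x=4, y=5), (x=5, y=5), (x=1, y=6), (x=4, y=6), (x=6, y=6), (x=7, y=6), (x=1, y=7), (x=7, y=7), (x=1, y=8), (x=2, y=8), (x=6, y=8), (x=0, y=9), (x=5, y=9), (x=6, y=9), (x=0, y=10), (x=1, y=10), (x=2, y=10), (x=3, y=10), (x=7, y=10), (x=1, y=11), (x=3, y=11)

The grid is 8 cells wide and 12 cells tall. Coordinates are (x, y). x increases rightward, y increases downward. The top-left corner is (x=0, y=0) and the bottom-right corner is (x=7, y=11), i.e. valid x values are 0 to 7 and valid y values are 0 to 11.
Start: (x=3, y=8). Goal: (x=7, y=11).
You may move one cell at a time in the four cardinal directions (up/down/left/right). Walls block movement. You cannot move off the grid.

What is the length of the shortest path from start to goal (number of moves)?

Answer: Shortest path length: 7

Derivation:
BFS from (x=3, y=8) until reaching (x=7, y=11):
  Distance 0: (x=3, y=8)
  Distance 1: (x=3, y=7), (x=4, y=8), (x=3, y=9)
  Distance 2: (x=3, y=6), (x=2, y=7), (x=4, y=7), (x=5, y=8), (x=2, y=9), (x=4, y=9)
  Distance 3: (x=3, y=5), (x=2, y=6), (x=5, y=7), (x=1, y=9), (x=4, y=10)
  Distance 4: (x=2, y=5), (x=5, y=6), (x=6, y=7), (x=5, y=10), (x=4, y=11)
  Distance 5: (x=2, y=4), (x=1, y=5), (x=6, y=10), (x=5, y=11)
  Distance 6: (x=0, y=5), (x=6, y=11)
  Distance 7: (x=0, y=4), (x=0, y=6), (x=7, y=11)  <- goal reached here
One shortest path (7 moves): (x=3, y=8) -> (x=4, y=8) -> (x=4, y=9) -> (x=4, y=10) -> (x=5, y=10) -> (x=6, y=10) -> (x=6, y=11) -> (x=7, y=11)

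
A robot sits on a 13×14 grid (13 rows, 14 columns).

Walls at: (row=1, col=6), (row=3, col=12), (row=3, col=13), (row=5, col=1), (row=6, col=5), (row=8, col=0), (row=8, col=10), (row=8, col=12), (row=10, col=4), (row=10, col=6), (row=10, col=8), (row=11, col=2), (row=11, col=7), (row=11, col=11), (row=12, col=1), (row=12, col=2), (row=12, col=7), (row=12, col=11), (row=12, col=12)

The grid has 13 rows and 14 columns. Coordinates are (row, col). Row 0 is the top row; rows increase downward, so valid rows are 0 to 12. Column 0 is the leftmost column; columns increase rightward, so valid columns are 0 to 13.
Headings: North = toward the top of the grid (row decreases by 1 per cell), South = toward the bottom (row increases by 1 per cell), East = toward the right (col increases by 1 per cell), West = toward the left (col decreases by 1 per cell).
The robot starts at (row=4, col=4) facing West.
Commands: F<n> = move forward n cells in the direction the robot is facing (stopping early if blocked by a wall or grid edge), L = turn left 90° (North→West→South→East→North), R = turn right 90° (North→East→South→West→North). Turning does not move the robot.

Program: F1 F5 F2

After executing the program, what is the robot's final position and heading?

Answer: Final position: (row=4, col=0), facing West

Derivation:
Start: (row=4, col=4), facing West
  F1: move forward 1, now at (row=4, col=3)
  F5: move forward 3/5 (blocked), now at (row=4, col=0)
  F2: move forward 0/2 (blocked), now at (row=4, col=0)
Final: (row=4, col=0), facing West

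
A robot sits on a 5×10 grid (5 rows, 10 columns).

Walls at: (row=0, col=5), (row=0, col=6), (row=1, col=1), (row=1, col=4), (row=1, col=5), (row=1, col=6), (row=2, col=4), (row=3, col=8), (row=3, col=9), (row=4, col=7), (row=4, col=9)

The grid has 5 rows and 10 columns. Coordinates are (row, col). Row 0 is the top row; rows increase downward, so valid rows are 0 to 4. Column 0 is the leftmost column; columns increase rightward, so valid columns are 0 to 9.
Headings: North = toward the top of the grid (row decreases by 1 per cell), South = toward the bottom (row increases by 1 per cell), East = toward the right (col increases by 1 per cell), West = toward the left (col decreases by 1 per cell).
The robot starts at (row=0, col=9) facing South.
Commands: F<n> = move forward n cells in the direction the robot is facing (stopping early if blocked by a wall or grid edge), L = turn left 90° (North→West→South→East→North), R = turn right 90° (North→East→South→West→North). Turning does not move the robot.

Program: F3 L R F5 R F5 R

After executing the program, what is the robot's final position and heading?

Start: (row=0, col=9), facing South
  F3: move forward 2/3 (blocked), now at (row=2, col=9)
  L: turn left, now facing East
  R: turn right, now facing South
  F5: move forward 0/5 (blocked), now at (row=2, col=9)
  R: turn right, now facing West
  F5: move forward 4/5 (blocked), now at (row=2, col=5)
  R: turn right, now facing North
Final: (row=2, col=5), facing North

Answer: Final position: (row=2, col=5), facing North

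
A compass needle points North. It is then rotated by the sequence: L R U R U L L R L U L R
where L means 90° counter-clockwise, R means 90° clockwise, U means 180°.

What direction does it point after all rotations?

Start: North
  L (left (90° counter-clockwise)) -> West
  R (right (90° clockwise)) -> North
  U (U-turn (180°)) -> South
  R (right (90° clockwise)) -> West
  U (U-turn (180°)) -> East
  L (left (90° counter-clockwise)) -> North
  L (left (90° counter-clockwise)) -> West
  R (right (90° clockwise)) -> North
  L (left (90° counter-clockwise)) -> West
  U (U-turn (180°)) -> East
  L (left (90° counter-clockwise)) -> North
  R (right (90° clockwise)) -> East
Final: East

Answer: Final heading: East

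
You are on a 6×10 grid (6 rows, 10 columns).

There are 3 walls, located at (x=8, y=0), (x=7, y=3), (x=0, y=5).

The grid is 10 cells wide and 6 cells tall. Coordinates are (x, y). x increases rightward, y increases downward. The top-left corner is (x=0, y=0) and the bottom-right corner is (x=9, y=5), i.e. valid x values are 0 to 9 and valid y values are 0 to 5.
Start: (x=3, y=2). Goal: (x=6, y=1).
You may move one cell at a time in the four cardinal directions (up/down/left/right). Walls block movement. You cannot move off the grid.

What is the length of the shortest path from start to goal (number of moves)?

Answer: Shortest path length: 4

Derivation:
BFS from (x=3, y=2) until reaching (x=6, y=1):
  Distance 0: (x=3, y=2)
  Distance 1: (x=3, y=1), (x=2, y=2), (x=4, y=2), (x=3, y=3)
  Distance 2: (x=3, y=0), (x=2, y=1), (x=4, y=1), (x=1, y=2), (x=5, y=2), (x=2, y=3), (x=4, y=3), (x=3, y=4)
  Distance 3: (x=2, y=0), (x=4, y=0), (x=1, y=1), (x=5, y=1), (x=0, y=2), (x=6, y=2), (x=1, y=3), (x=5, y=3), (x=2, y=4), (x=4, y=4), (x=3, y=5)
  Distance 4: (x=1, y=0), (x=5, y=0), (x=0, y=1), (x=6, y=1), (x=7, y=2), (x=0, y=3), (x=6, y=3), (x=1, y=4), (x=5, y=4), (x=2, y=5), (x=4, y=5)  <- goal reached here
One shortest path (4 moves): (x=3, y=2) -> (x=4, y=2) -> (x=5, y=2) -> (x=6, y=2) -> (x=6, y=1)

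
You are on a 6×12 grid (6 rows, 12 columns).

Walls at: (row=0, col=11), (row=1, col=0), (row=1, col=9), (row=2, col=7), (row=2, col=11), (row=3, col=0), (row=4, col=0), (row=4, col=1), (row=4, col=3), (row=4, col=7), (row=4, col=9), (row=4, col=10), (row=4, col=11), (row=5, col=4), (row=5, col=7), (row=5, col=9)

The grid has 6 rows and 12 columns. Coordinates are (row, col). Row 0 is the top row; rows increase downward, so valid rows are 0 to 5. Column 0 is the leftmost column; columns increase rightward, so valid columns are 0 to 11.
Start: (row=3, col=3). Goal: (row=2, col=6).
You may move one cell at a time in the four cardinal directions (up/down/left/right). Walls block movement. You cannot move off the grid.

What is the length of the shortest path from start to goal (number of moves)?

BFS from (row=3, col=3) until reaching (row=2, col=6):
  Distance 0: (row=3, col=3)
  Distance 1: (row=2, col=3), (row=3, col=2), (row=3, col=4)
  Distance 2: (row=1, col=3), (row=2, col=2), (row=2, col=4), (row=3, col=1), (row=3, col=5), (row=4, col=2), (row=4, col=4)
  Distance 3: (row=0, col=3), (row=1, col=2), (row=1, col=4), (row=2, col=1), (row=2, col=5), (row=3, col=6), (row=4, col=5), (row=5, col=2)
  Distance 4: (row=0, col=2), (row=0, col=4), (row=1, col=1), (row=1, col=5), (row=2, col=0), (row=2, col=6), (row=3, col=7), (row=4, col=6), (row=5, col=1), (row=5, col=3), (row=5, col=5)  <- goal reached here
One shortest path (4 moves): (row=3, col=3) -> (row=3, col=4) -> (row=3, col=5) -> (row=3, col=6) -> (row=2, col=6)

Answer: Shortest path length: 4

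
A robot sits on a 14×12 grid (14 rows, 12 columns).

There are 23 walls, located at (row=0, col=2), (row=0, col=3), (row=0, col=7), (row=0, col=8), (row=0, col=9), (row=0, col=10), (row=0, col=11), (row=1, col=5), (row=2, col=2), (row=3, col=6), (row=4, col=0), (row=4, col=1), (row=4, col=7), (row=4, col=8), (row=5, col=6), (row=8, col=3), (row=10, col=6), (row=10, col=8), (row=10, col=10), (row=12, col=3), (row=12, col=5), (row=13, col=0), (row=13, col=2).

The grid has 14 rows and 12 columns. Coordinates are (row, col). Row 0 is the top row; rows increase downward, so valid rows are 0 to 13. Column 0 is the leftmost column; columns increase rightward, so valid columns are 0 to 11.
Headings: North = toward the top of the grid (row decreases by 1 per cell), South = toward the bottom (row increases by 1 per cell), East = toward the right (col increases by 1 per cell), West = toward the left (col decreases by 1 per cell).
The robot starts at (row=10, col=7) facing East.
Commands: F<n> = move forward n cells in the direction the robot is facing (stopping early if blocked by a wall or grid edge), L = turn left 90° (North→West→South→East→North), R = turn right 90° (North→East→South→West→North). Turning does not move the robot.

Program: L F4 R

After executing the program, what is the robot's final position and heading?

Answer: Final position: (row=6, col=7), facing East

Derivation:
Start: (row=10, col=7), facing East
  L: turn left, now facing North
  F4: move forward 4, now at (row=6, col=7)
  R: turn right, now facing East
Final: (row=6, col=7), facing East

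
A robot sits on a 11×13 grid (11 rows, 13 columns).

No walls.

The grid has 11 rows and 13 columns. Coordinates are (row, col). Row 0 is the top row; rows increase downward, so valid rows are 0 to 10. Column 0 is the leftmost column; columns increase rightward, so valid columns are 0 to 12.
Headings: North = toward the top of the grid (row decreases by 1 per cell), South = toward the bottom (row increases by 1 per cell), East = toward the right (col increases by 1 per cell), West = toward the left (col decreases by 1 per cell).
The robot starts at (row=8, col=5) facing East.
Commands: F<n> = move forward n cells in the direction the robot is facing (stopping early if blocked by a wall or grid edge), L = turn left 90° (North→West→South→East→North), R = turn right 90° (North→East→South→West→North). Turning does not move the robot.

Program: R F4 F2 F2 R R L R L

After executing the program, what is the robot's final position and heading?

Start: (row=8, col=5), facing East
  R: turn right, now facing South
  F4: move forward 2/4 (blocked), now at (row=10, col=5)
  F2: move forward 0/2 (blocked), now at (row=10, col=5)
  F2: move forward 0/2 (blocked), now at (row=10, col=5)
  R: turn right, now facing West
  R: turn right, now facing North
  L: turn left, now facing West
  R: turn right, now facing North
  L: turn left, now facing West
Final: (row=10, col=5), facing West

Answer: Final position: (row=10, col=5), facing West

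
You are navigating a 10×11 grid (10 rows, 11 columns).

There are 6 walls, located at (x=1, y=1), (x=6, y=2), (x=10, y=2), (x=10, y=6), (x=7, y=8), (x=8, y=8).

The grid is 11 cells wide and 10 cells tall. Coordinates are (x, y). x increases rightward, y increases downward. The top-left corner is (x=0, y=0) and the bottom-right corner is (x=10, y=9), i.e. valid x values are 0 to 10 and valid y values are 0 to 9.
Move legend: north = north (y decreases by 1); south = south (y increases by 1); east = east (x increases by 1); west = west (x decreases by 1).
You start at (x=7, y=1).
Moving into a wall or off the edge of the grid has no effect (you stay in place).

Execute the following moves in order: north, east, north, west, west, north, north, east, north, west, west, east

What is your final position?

Answer: Final position: (x=6, y=0)

Derivation:
Start: (x=7, y=1)
  north (north): (x=7, y=1) -> (x=7, y=0)
  east (east): (x=7, y=0) -> (x=8, y=0)
  north (north): blocked, stay at (x=8, y=0)
  west (west): (x=8, y=0) -> (x=7, y=0)
  west (west): (x=7, y=0) -> (x=6, y=0)
  north (north): blocked, stay at (x=6, y=0)
  north (north): blocked, stay at (x=6, y=0)
  east (east): (x=6, y=0) -> (x=7, y=0)
  north (north): blocked, stay at (x=7, y=0)
  west (west): (x=7, y=0) -> (x=6, y=0)
  west (west): (x=6, y=0) -> (x=5, y=0)
  east (east): (x=5, y=0) -> (x=6, y=0)
Final: (x=6, y=0)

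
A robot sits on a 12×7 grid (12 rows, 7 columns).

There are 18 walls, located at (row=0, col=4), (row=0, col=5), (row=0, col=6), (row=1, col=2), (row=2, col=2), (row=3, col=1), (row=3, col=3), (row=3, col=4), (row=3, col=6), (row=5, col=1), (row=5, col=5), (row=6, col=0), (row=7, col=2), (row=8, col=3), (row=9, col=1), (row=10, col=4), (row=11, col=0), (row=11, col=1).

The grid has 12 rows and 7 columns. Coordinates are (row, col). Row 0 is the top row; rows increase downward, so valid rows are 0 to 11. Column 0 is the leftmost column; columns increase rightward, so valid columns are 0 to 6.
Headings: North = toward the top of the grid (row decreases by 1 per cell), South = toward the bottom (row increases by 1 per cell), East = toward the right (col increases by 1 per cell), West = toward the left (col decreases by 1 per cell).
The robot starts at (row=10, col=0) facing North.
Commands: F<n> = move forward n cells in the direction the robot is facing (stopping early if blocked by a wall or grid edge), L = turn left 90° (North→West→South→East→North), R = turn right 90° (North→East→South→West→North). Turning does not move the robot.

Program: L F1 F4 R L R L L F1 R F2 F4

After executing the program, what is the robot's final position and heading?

Answer: Final position: (row=10, col=0), facing West

Derivation:
Start: (row=10, col=0), facing North
  L: turn left, now facing West
  F1: move forward 0/1 (blocked), now at (row=10, col=0)
  F4: move forward 0/4 (blocked), now at (row=10, col=0)
  R: turn right, now facing North
  L: turn left, now facing West
  R: turn right, now facing North
  L: turn left, now facing West
  L: turn left, now facing South
  F1: move forward 0/1 (blocked), now at (row=10, col=0)
  R: turn right, now facing West
  F2: move forward 0/2 (blocked), now at (row=10, col=0)
  F4: move forward 0/4 (blocked), now at (row=10, col=0)
Final: (row=10, col=0), facing West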